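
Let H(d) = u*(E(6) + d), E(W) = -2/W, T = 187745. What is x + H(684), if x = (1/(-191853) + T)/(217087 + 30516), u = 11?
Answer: 357277259160617/47503378359 ≈ 7521.1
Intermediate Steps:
x = 36019441484/47503378359 (x = (1/(-191853) + 187745)/(217087 + 30516) = (-1/191853 + 187745)/247603 = (36019441484/191853)*(1/247603) = 36019441484/47503378359 ≈ 0.75825)
H(d) = -11/3 + 11*d (H(d) = 11*(-2/6 + d) = 11*(-2*1/6 + d) = 11*(-1/3 + d) = -11/3 + 11*d)
x + H(684) = 36019441484/47503378359 + (-11/3 + 11*684) = 36019441484/47503378359 + (-11/3 + 7524) = 36019441484/47503378359 + 22561/3 = 357277259160617/47503378359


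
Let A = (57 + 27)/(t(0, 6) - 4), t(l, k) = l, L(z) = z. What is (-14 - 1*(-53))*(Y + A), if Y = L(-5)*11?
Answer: -2964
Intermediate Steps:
A = -21 (A = (57 + 27)/(0 - 4) = 84/(-4) = 84*(-1/4) = -21)
Y = -55 (Y = -5*11 = -55)
(-14 - 1*(-53))*(Y + A) = (-14 - 1*(-53))*(-55 - 21) = (-14 + 53)*(-76) = 39*(-76) = -2964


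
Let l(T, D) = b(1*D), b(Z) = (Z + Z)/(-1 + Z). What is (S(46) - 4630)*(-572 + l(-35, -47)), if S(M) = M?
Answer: 2613071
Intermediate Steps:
b(Z) = 2*Z/(-1 + Z) (b(Z) = (2*Z)/(-1 + Z) = 2*Z/(-1 + Z))
l(T, D) = 2*D/(-1 + D) (l(T, D) = 2*(1*D)/(-1 + 1*D) = 2*D/(-1 + D))
(S(46) - 4630)*(-572 + l(-35, -47)) = (46 - 4630)*(-572 + 2*(-47)/(-1 - 47)) = -4584*(-572 + 2*(-47)/(-48)) = -4584*(-572 + 2*(-47)*(-1/48)) = -4584*(-572 + 47/24) = -4584*(-13681/24) = 2613071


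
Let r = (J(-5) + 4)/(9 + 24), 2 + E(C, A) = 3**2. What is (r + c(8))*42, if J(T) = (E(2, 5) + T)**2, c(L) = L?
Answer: 3808/11 ≈ 346.18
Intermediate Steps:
E(C, A) = 7 (E(C, A) = -2 + 3**2 = -2 + 9 = 7)
J(T) = (7 + T)**2
r = 8/33 (r = ((7 - 5)**2 + 4)/(9 + 24) = (2**2 + 4)/33 = (4 + 4)*(1/33) = 8*(1/33) = 8/33 ≈ 0.24242)
(r + c(8))*42 = (8/33 + 8)*42 = (272/33)*42 = 3808/11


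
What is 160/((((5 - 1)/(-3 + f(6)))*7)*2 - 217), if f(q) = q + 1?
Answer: -160/203 ≈ -0.78818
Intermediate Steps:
f(q) = 1 + q
160/((((5 - 1)/(-3 + f(6)))*7)*2 - 217) = 160/((((5 - 1)/(-3 + (1 + 6)))*7)*2 - 217) = 160/(((4/(-3 + 7))*7)*2 - 217) = 160/(((4/4)*7)*2 - 217) = 160/(((4*(¼))*7)*2 - 217) = 160/((1*7)*2 - 217) = 160/(7*2 - 217) = 160/(14 - 217) = 160/(-203) = -1/203*160 = -160/203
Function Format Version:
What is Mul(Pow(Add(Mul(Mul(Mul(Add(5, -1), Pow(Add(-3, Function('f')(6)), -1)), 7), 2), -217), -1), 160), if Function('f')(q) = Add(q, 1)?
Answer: Rational(-160, 203) ≈ -0.78818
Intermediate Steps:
Function('f')(q) = Add(1, q)
Mul(Pow(Add(Mul(Mul(Mul(Add(5, -1), Pow(Add(-3, Function('f')(6)), -1)), 7), 2), -217), -1), 160) = Mul(Pow(Add(Mul(Mul(Mul(Add(5, -1), Pow(Add(-3, Add(1, 6)), -1)), 7), 2), -217), -1), 160) = Mul(Pow(Add(Mul(Mul(Mul(4, Pow(Add(-3, 7), -1)), 7), 2), -217), -1), 160) = Mul(Pow(Add(Mul(Mul(Mul(4, Pow(4, -1)), 7), 2), -217), -1), 160) = Mul(Pow(Add(Mul(Mul(Mul(4, Rational(1, 4)), 7), 2), -217), -1), 160) = Mul(Pow(Add(Mul(Mul(1, 7), 2), -217), -1), 160) = Mul(Pow(Add(Mul(7, 2), -217), -1), 160) = Mul(Pow(Add(14, -217), -1), 160) = Mul(Pow(-203, -1), 160) = Mul(Rational(-1, 203), 160) = Rational(-160, 203)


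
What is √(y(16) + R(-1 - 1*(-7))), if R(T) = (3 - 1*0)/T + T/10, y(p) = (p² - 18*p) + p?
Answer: I*√1490/10 ≈ 3.8601*I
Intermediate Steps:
y(p) = p² - 17*p
R(T) = 3/T + T/10 (R(T) = (3 + 0)/T + T*(⅒) = 3/T + T/10)
√(y(16) + R(-1 - 1*(-7))) = √(16*(-17 + 16) + (3/(-1 - 1*(-7)) + (-1 - 1*(-7))/10)) = √(16*(-1) + (3/(-1 + 7) + (-1 + 7)/10)) = √(-16 + (3/6 + (⅒)*6)) = √(-16 + (3*(⅙) + ⅗)) = √(-16 + (½ + ⅗)) = √(-16 + 11/10) = √(-149/10) = I*√1490/10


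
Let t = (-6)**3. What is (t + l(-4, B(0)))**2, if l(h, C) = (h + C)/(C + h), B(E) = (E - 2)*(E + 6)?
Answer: 46225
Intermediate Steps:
t = -216
B(E) = (-2 + E)*(6 + E)
l(h, C) = 1 (l(h, C) = (C + h)/(C + h) = 1)
(t + l(-4, B(0)))**2 = (-216 + 1)**2 = (-215)**2 = 46225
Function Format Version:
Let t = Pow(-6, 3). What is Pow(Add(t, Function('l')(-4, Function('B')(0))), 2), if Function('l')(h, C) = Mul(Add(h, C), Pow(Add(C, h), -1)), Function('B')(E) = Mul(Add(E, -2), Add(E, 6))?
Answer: 46225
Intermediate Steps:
t = -216
Function('B')(E) = Mul(Add(-2, E), Add(6, E))
Function('l')(h, C) = 1 (Function('l')(h, C) = Mul(Add(C, h), Pow(Add(C, h), -1)) = 1)
Pow(Add(t, Function('l')(-4, Function('B')(0))), 2) = Pow(Add(-216, 1), 2) = Pow(-215, 2) = 46225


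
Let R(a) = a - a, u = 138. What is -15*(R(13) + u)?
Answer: -2070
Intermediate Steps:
R(a) = 0
-15*(R(13) + u) = -15*(0 + 138) = -15*138 = -2070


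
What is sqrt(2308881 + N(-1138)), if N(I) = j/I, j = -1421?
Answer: sqrt(2990104102862)/1138 ≈ 1519.5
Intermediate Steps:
N(I) = -1421/I
sqrt(2308881 + N(-1138)) = sqrt(2308881 - 1421/(-1138)) = sqrt(2308881 - 1421*(-1/1138)) = sqrt(2308881 + 1421/1138) = sqrt(2627507999/1138) = sqrt(2990104102862)/1138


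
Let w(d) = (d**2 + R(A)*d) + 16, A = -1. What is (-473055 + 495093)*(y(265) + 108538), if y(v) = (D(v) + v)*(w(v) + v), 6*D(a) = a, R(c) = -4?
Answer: 475556378534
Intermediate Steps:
D(a) = a/6
w(d) = 16 + d**2 - 4*d (w(d) = (d**2 - 4*d) + 16 = 16 + d**2 - 4*d)
y(v) = 7*v*(16 + v**2 - 3*v)/6 (y(v) = (v/6 + v)*((16 + v**2 - 4*v) + v) = (7*v/6)*(16 + v**2 - 3*v) = 7*v*(16 + v**2 - 3*v)/6)
(-473055 + 495093)*(y(265) + 108538) = (-473055 + 495093)*((7/6)*265*(16 + 265**2 - 3*265) + 108538) = 22038*((7/6)*265*(16 + 70225 - 795) + 108538) = 22038*((7/6)*265*69446 + 108538) = 22038*(64411165/3 + 108538) = 22038*(64736779/3) = 475556378534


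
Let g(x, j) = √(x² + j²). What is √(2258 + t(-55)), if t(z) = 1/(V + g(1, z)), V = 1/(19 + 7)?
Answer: 2*√(571 + 14677*√3026)/√(1 + 26*√3026) ≈ 47.519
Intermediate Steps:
g(x, j) = √(j² + x²)
V = 1/26 ≈ 0.038462
t(z) = 1/(1/26 + √(1 + z²)) (t(z) = 1/(1/26 + √(z² + 1²)) = 1/(1/26 + √(z² + 1)) = 1/(1/26 + √(1 + z²)))
√(2258 + t(-55)) = √(2258 + 26/(1 + 26*√(1 + (-55)²))) = √(2258 + 26/(1 + 26*√(1 + 3025))) = √(2258 + 26/(1 + 26*√3026))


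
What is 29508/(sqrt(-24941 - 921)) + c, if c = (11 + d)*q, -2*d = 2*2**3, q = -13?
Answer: -39 - 14754*I*sqrt(25862)/12931 ≈ -39.0 - 183.49*I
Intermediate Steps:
d = -8 (d = -2**3 = -8 ≈ -8.0000)
c = -39 (c = (11 - 8)*(-13) = 3*(-13) = -39)
29508/(sqrt(-24941 - 921)) + c = 29508/(sqrt(-24941 - 921)) - 39 = 29508/(sqrt(-25862)) - 39 = 29508/((I*sqrt(25862))) - 39 = 29508*(-I*sqrt(25862)/25862) - 39 = -14754*I*sqrt(25862)/12931 - 39 = -39 - 14754*I*sqrt(25862)/12931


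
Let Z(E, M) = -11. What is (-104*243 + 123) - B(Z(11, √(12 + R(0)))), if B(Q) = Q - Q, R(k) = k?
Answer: -25149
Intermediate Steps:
B(Q) = 0
(-104*243 + 123) - B(Z(11, √(12 + R(0)))) = (-104*243 + 123) - 1*0 = (-25272 + 123) + 0 = -25149 + 0 = -25149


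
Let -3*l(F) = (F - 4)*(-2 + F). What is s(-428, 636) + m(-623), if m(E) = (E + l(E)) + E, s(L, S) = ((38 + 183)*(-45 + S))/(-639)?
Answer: -28132060/213 ≈ -1.3208e+5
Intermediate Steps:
l(F) = -(-4 + F)*(-2 + F)/3 (l(F) = -(F - 4)*(-2 + F)/3 = -(-4 + F)*(-2 + F)/3)
s(L, S) = 1105/71 - 221*S/639 (s(L, S) = (221*(-45 + S))*(-1/639) = (-9945 + 221*S)*(-1/639) = 1105/71 - 221*S/639)
m(E) = -8/3 + 4*E - E²/3 (m(E) = (E + (-8/3 + 2*E - E²/3)) + E = (-8/3 + 3*E - E²/3) + E = -8/3 + 4*E - E²/3)
s(-428, 636) + m(-623) = (1105/71 - 221/639*636) + (-8/3 + 4*(-623) - ⅓*(-623)²) = (1105/71 - 46852/213) + (-8/3 - 2492 - ⅓*388129) = -43537/213 + (-8/3 - 2492 - 388129/3) = -43537/213 - 131871 = -28132060/213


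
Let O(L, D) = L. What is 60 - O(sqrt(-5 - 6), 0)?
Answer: 60 - I*sqrt(11) ≈ 60.0 - 3.3166*I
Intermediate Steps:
60 - O(sqrt(-5 - 6), 0) = 60 - sqrt(-5 - 6) = 60 - sqrt(-11) = 60 - I*sqrt(11)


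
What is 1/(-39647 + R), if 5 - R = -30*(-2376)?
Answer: -1/110922 ≈ -9.0153e-6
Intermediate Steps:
R = -71275 (R = 5 - (-30)*(-2376) = 5 - 1*71280 = 5 - 71280 = -71275)
1/(-39647 + R) = 1/(-39647 - 71275) = 1/(-110922) = -1/110922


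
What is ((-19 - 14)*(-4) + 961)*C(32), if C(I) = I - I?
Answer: 0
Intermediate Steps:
C(I) = 0
((-19 - 14)*(-4) + 961)*C(32) = ((-19 - 14)*(-4) + 961)*0 = (-33*(-4) + 961)*0 = (132 + 961)*0 = 1093*0 = 0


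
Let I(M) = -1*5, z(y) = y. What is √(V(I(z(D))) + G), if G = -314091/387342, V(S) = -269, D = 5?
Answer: I*√6169906958/4782 ≈ 16.426*I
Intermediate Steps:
I(M) = -5
G = -11633/14346 (G = -314091*1/387342 = -11633/14346 ≈ -0.81089)
√(V(I(z(D))) + G) = √(-269 - 11633/14346) = √(-3870707/14346) = I*√6169906958/4782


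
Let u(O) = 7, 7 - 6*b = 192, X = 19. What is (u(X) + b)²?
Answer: 20449/36 ≈ 568.03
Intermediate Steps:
b = -185/6 (b = 7/6 - ⅙*192 = 7/6 - 32 = -185/6 ≈ -30.833)
(u(X) + b)² = (7 - 185/6)² = (-143/6)² = 20449/36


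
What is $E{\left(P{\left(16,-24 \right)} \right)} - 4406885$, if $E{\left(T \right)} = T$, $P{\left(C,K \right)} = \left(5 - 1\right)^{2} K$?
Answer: $-4407269$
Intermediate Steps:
$P{\left(C,K \right)} = 16 K$ ($P{\left(C,K \right)} = 4^{2} K = 16 K$)
$E{\left(P{\left(16,-24 \right)} \right)} - 4406885 = 16 \left(-24\right) - 4406885 = -384 - 4406885 = -4407269$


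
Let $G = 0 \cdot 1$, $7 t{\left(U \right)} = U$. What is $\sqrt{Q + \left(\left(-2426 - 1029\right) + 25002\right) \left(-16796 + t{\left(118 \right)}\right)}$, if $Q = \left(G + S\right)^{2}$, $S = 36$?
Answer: $\frac{i \sqrt{17715405862}}{7} \approx 19014.0 i$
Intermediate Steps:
$t{\left(U \right)} = \frac{U}{7}$
$G = 0$
$Q = 1296$ ($Q = \left(0 + 36\right)^{2} = 36^{2} = 1296$)
$\sqrt{Q + \left(\left(-2426 - 1029\right) + 25002\right) \left(-16796 + t{\left(118 \right)}\right)} = \sqrt{1296 + \left(\left(-2426 - 1029\right) + 25002\right) \left(-16796 + \frac{1}{7} \cdot 118\right)} = \sqrt{1296 + \left(\left(-2426 - 1029\right) + 25002\right) \left(-16796 + \frac{118}{7}\right)} = \sqrt{1296 + \left(-3455 + 25002\right) \left(- \frac{117454}{7}\right)} = \sqrt{1296 + 21547 \left(- \frac{117454}{7}\right)} = \sqrt{1296 - \frac{2530781338}{7}} = \sqrt{- \frac{2530772266}{7}} = \frac{i \sqrt{17715405862}}{7}$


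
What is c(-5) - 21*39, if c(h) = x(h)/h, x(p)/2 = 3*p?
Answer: -813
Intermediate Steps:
x(p) = 6*p (x(p) = 2*(3*p) = 6*p)
c(h) = 6 (c(h) = (6*h)/h = 6)
c(-5) - 21*39 = 6 - 21*39 = 6 - 819 = -813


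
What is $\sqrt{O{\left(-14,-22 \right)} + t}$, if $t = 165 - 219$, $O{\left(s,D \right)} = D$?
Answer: $2 i \sqrt{19} \approx 8.7178 i$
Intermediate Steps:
$t = -54$ ($t = 165 - 219 = -54$)
$\sqrt{O{\left(-14,-22 \right)} + t} = \sqrt{-22 - 54} = \sqrt{-76} = 2 i \sqrt{19}$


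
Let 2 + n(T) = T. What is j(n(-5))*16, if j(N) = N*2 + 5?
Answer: -144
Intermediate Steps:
n(T) = -2 + T
j(N) = 5 + 2*N (j(N) = 2*N + 5 = 5 + 2*N)
j(n(-5))*16 = (5 + 2*(-2 - 5))*16 = (5 + 2*(-7))*16 = (5 - 14)*16 = -9*16 = -144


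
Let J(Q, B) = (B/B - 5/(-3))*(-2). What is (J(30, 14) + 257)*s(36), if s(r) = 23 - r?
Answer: -9815/3 ≈ -3271.7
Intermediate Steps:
J(Q, B) = -16/3 (J(Q, B) = (1 - 5*(-⅓))*(-2) = (1 + 5/3)*(-2) = (8/3)*(-2) = -16/3)
(J(30, 14) + 257)*s(36) = (-16/3 + 257)*(23 - 1*36) = 755*(23 - 36)/3 = (755/3)*(-13) = -9815/3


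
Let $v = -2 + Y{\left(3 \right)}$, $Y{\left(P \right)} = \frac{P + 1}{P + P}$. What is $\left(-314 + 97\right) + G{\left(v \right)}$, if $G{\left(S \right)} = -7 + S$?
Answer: $- \frac{676}{3} \approx -225.33$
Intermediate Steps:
$Y{\left(P \right)} = \frac{1 + P}{2 P}$
$v = - \frac{4}{3}$ ($v = -2 + \frac{1 + 3}{2 \cdot 3} = -2 + \frac{1}{2} \cdot \frac{1}{3} \cdot 4 = -2 + \frac{2}{3} = - \frac{4}{3} \approx -1.3333$)
$\left(-314 + 97\right) + G{\left(v \right)} = \left(-314 + 97\right) - \frac{25}{3} = -217 - \frac{25}{3} = - \frac{676}{3}$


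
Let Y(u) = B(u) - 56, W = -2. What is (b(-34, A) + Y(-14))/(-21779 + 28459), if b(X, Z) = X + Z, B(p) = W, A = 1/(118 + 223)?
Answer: -31371/2277880 ≈ -0.013772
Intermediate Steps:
A = 1/341 ≈ 0.0029326
B(p) = -2
Y(u) = -58 (Y(u) = -2 - 56 = -58)
(b(-34, A) + Y(-14))/(-21779 + 28459) = ((-34 + 1/341) - 58)/(-21779 + 28459) = (-11593/341 - 58)/6680 = -31371/341*1/6680 = -31371/2277880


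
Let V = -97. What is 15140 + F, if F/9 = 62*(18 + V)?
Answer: -28942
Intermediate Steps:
F = -44082 (F = 9*(62*(18 - 97)) = 9*(62*(-79)) = 9*(-4898) = -44082)
15140 + F = 15140 - 44082 = -28942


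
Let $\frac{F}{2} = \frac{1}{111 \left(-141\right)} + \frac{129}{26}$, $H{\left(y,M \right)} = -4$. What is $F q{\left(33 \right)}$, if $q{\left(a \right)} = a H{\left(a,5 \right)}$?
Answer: $- \frac{88833932}{67821} \approx -1309.8$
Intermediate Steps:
$q{\left(a \right)} = - 4 a$ ($q{\left(a \right)} = a \left(-4\right) = - 4 a$)
$F = \frac{2018953}{203463}$ ($F = 2 \left(\frac{1}{111 \left(-141\right)} + \frac{129}{26}\right) = 2 \left(\frac{1}{111} \left(- \frac{1}{141}\right) + 129 \cdot \frac{1}{26}\right) = 2 \left(- \frac{1}{15651} + \frac{129}{26}\right) = 2 \cdot \frac{2018953}{406926} = \frac{2018953}{203463} \approx 9.9229$)
$F q{\left(33 \right)} = \frac{2018953 \left(\left(-4\right) 33\right)}{203463} = \frac{2018953}{203463} \left(-132\right) = - \frac{88833932}{67821}$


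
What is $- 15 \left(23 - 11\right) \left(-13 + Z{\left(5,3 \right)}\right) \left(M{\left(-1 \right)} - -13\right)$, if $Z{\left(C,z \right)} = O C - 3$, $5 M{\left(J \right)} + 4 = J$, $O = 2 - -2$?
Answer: $-8640$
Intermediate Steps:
$O = 4$ ($O = 2 + 2 = 4$)
$M{\left(J \right)} = - \frac{4}{5} + \frac{J}{5}$
$Z{\left(C,z \right)} = -3 + 4 C$ ($Z{\left(C,z \right)} = 4 C - 3 = -3 + 4 C$)
$- 15 \left(23 - 11\right) \left(-13 + Z{\left(5,3 \right)}\right) \left(M{\left(-1 \right)} - -13\right) = - 15 \left(23 - 11\right) \left(-13 + \left(-3 + 4 \cdot 5\right)\right) \left(\left(- \frac{4}{5} + \frac{1}{5} \left(-1\right)\right) - -13\right) = - 15 \cdot 12 \left(-13 + \left(-3 + 20\right)\right) \left(\left(- \frac{4}{5} - \frac{1}{5}\right) + 13\right) = - 15 \cdot 12 \left(-13 + 17\right) \left(-1 + 13\right) = - 15 \cdot 12 \cdot 4 \cdot 12 = \left(-15\right) 48 \cdot 12 = \left(-720\right) 12 = -8640$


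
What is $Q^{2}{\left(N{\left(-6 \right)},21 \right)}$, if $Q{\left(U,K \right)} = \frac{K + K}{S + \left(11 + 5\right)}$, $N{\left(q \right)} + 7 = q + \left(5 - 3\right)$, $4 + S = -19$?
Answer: $36$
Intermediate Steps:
$S = -23$ ($S = -4 - 19 = -23$)
$N{\left(q \right)} = -5 + q$ ($N{\left(q \right)} = -7 + \left(q + \left(5 - 3\right)\right) = -7 + \left(q + 2\right) = -7 + \left(2 + q\right) = -5 + q$)
$Q{\left(U,K \right)} = - \frac{2 K}{7}$ ($Q{\left(U,K \right)} = \frac{K + K}{-23 + \left(11 + 5\right)} = \frac{2 K}{-23 + 16} = \frac{2 K}{-7} = 2 K \left(- \frac{1}{7}\right) = - \frac{2 K}{7}$)
$Q^{2}{\left(N{\left(-6 \right)},21 \right)} = \left(\left(- \frac{2}{7}\right) 21\right)^{2} = \left(-6\right)^{2} = 36$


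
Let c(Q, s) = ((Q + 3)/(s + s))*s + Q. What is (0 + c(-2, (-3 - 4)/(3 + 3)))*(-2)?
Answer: 3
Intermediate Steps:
c(Q, s) = 3/2 + 3*Q/2 (c(Q, s) = ((3 + Q)/((2*s)))*s + Q = ((3 + Q)*(1/(2*s)))*s + Q = ((3 + Q)/(2*s))*s + Q = (3/2 + Q/2) + Q = 3/2 + 3*Q/2)
(0 + c(-2, (-3 - 4)/(3 + 3)))*(-2) = (0 + (3/2 + (3/2)*(-2)))*(-2) = (0 + (3/2 - 3))*(-2) = (0 - 3/2)*(-2) = -3/2*(-2) = 3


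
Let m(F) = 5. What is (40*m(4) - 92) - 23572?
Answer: -23464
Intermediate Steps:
(40*m(4) - 92) - 23572 = (40*5 - 92) - 23572 = (200 - 92) - 23572 = 108 - 23572 = -23464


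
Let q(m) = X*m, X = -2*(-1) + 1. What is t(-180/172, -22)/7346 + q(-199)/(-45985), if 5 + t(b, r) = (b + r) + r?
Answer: 44809723/7262824915 ≈ 0.0061697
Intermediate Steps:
t(b, r) = -5 + b + 2*r (t(b, r) = -5 + ((b + r) + r) = -5 + (b + 2*r) = -5 + b + 2*r)
X = 3 (X = 2 + 1 = 3)
q(m) = 3*m
t(-180/172, -22)/7346 + q(-199)/(-45985) = (-5 - 180/172 + 2*(-22))/7346 + (3*(-199))/(-45985) = (-5 - 180*1/172 - 44)*(1/7346) - 597*(-1/45985) = (-5 - 45/43 - 44)*(1/7346) + 597/45985 = -2152/43*1/7346 + 597/45985 = -1076/157939 + 597/45985 = 44809723/7262824915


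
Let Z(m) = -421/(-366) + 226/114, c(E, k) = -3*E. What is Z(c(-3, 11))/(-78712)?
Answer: -21785/547363248 ≈ -3.9800e-5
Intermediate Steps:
Z(m) = 21785/6954 (Z(m) = -421*(-1/366) + 226*(1/114) = 421/366 + 113/57 = 21785/6954)
Z(c(-3, 11))/(-78712) = (21785/6954)/(-78712) = (21785/6954)*(-1/78712) = -21785/547363248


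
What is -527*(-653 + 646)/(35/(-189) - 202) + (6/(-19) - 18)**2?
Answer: 625150053/1970699 ≈ 317.22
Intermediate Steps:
-527*(-653 + 646)/(35/(-189) - 202) + (6/(-19) - 18)**2 = -(-3689)/(35*(-1/189) - 202) + (6*(-1/19) - 18)**2 = -(-3689)/(-5/27 - 202) + (-6/19 - 18)**2 = -(-3689)/(-5459/27) + (-348/19)**2 = -(-3689)*(-27)/5459 + 121104/361 = -527*189/5459 + 121104/361 = -99603/5459 + 121104/361 = 625150053/1970699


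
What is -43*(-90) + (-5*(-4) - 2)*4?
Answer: 3942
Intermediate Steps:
-43*(-90) + (-5*(-4) - 2)*4 = 3870 + (20 - 2)*4 = 3870 + 18*4 = 3870 + 72 = 3942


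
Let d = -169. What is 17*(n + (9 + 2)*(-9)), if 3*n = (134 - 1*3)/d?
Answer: -855508/507 ≈ -1687.4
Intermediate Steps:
n = -131/507 (n = ((134 - 1*3)/(-169))/3 = ((134 - 3)*(-1/169))/3 = (131*(-1/169))/3 = (1/3)*(-131/169) = -131/507 ≈ -0.25838)
17*(n + (9 + 2)*(-9)) = 17*(-131/507 + (9 + 2)*(-9)) = 17*(-131/507 + 11*(-9)) = 17*(-131/507 - 99) = 17*(-50324/507) = -855508/507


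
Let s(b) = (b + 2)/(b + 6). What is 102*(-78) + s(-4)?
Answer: -7957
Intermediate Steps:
s(b) = (2 + b)/(6 + b)
102*(-78) + s(-4) = 102*(-78) + (2 - 4)/(6 - 4) = -7956 - 2/2 = -7956 + (1/2)*(-2) = -7956 - 1 = -7957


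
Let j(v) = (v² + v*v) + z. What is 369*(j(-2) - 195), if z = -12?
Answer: -73431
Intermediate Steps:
j(v) = -12 + 2*v² (j(v) = (v² + v*v) - 12 = (v² + v²) - 12 = 2*v² - 12 = -12 + 2*v²)
369*(j(-2) - 195) = 369*((-12 + 2*(-2)²) - 195) = 369*((-12 + 2*4) - 195) = 369*((-12 + 8) - 195) = 369*(-4 - 195) = 369*(-199) = -73431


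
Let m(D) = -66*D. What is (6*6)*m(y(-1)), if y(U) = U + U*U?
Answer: 0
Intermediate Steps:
y(U) = U + U²
(6*6)*m(y(-1)) = (6*6)*(-(-66)*(1 - 1)) = 36*(-(-66)*0) = 36*(-66*0) = 36*0 = 0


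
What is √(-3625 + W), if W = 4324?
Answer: √699 ≈ 26.439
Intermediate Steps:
√(-3625 + W) = √(-3625 + 4324) = √699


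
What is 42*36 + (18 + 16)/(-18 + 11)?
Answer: 10550/7 ≈ 1507.1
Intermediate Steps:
42*36 + (18 + 16)/(-18 + 11) = 1512 + 34/(-7) = 1512 + 34*(-⅐) = 1512 - 34/7 = 10550/7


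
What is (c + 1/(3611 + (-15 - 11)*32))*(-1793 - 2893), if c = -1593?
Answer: 20744668956/2779 ≈ 7.4648e+6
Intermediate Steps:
(c + 1/(3611 + (-15 - 11)*32))*(-1793 - 2893) = (-1593 + 1/(3611 + (-15 - 11)*32))*(-1793 - 2893) = (-1593 + 1/(3611 - 26*32))*(-4686) = (-1593 + 1/(3611 - 832))*(-4686) = (-1593 + 1/2779)*(-4686) = -4426946/2779*(-4686) = 20744668956/2779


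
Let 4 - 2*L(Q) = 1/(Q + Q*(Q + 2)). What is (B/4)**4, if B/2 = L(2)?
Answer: 2313441/2560000 ≈ 0.90369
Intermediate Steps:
L(Q) = 2 - 1/(2*(Q + Q*(2 + Q))) (L(Q) = 2 - 1/(2*(Q + Q*(Q + 2))) = 2 - 1/(2*(Q + Q*(2 + Q))))
B = 39/10 (B = 2*((1/2)*(-1 + 4*2**2 + 12*2)/(2*(3 + 2))) = 2*((1/2)*(1/2)*(-1 + 4*4 + 24)/5) = 2*((1/2)*(1/2)*(1/5)*(-1 + 16 + 24)) = 2*((1/2)*(1/2)*(1/5)*39) = 2*(39/20) = 39/10 ≈ 3.9000)
(B/4)**4 = ((39/10)/4)**4 = ((39/10)*(1/4))**4 = (39/40)**4 = 2313441/2560000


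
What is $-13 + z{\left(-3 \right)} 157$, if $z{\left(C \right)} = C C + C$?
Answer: $929$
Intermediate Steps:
$z{\left(C \right)} = C + C^{2}$ ($z{\left(C \right)} = C^{2} + C = C + C^{2}$)
$-13 + z{\left(-3 \right)} 157 = -13 + - 3 \left(1 - 3\right) 157 = -13 + \left(-3\right) \left(-2\right) 157 = -13 + 6 \cdot 157 = -13 + 942 = 929$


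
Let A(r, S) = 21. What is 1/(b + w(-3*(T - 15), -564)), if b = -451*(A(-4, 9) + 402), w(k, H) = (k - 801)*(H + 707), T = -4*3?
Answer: -1/293733 ≈ -3.4045e-6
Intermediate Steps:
T = -12
w(k, H) = (-801 + k)*(707 + H)
b = -190773 (b = -451*(21 + 402) = -451*423 = -190773)
1/(b + w(-3*(T - 15), -564)) = 1/(-190773 + (-566307 - 801*(-564) + 707*(-3*(-12 - 15)) - (-1692)*(-12 - 15))) = 1/(-190773 + (-566307 + 451764 + 707*(-3*(-27)) - (-1692)*(-27))) = 1/(-190773 + (-566307 + 451764 + 707*81 - 564*81)) = 1/(-190773 + (-566307 + 451764 + 57267 - 45684)) = 1/(-190773 - 102960) = 1/(-293733) = -1/293733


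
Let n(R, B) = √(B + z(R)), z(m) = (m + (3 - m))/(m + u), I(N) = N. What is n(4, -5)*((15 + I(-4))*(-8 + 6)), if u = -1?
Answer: -44*I ≈ -44.0*I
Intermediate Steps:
z(m) = 3/(-1 + m) (z(m) = (m + (3 - m))/(m - 1) = 3/(-1 + m))
n(R, B) = √(B + 3/(-1 + R))
n(4, -5)*((15 + I(-4))*(-8 + 6)) = √((3 - 5*(-1 + 4))/(-1 + 4))*((15 - 4)*(-8 + 6)) = √((3 - 5*3)/3)*(11*(-2)) = √((3 - 15)/3)*(-22) = √((⅓)*(-12))*(-22) = √(-4)*(-22) = (2*I)*(-22) = -44*I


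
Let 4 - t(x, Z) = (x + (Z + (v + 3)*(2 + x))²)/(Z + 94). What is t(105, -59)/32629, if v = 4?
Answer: -95213/228403 ≈ -0.41686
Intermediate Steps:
t(x, Z) = 4 - (x + (14 + Z + 7*x)²)/(94 + Z) (t(x, Z) = 4 - (x + (Z + (4 + 3)*(2 + x))²)/(Z + 94) = 4 - (x + (Z + 7*(2 + x))²)/(94 + Z) = 4 - (x + (Z + (14 + 7*x))²)/(94 + Z) = 4 - (x + (14 + Z + 7*x)²)/(94 + Z))
t(105, -59)/32629 = ((376 - 1*105 - (14 - 59 + 7*105)² + 4*(-59))/(94 - 59))/32629 = ((376 - 105 - (14 - 59 + 735)² - 236)/35)*(1/32629) = ((376 - 105 - 1*690² - 236)/35)*(1/32629) = ((376 - 105 - 1*476100 - 236)/35)*(1/32629) = ((376 - 105 - 476100 - 236)/35)*(1/32629) = ((1/35)*(-476065))*(1/32629) = -95213/7*1/32629 = -95213/228403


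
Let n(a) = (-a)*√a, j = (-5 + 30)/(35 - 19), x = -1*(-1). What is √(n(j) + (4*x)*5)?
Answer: √1155/8 ≈ 4.2482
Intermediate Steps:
x = 1
j = 25/16 ≈ 1.5625
n(a) = -a^(3/2)
√(n(j) + (4*x)*5) = √(-(25/16)^(3/2) + (4*1)*5) = √(-1*125/64 + 4*5) = √(-125/64 + 20) = √(1155/64) = √1155/8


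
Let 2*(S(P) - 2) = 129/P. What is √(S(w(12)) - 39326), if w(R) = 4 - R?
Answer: I*√629313/4 ≈ 198.32*I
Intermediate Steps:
S(P) = 2 + 129/(2*P) (S(P) = 2 + (129/P)/2 = 2 + 129/(2*P))
√(S(w(12)) - 39326) = √((2 + 129/(2*(4 - 1*12))) - 39326) = √((2 + 129/(2*(4 - 12))) - 39326) = √((2 + (129/2)/(-8)) - 39326) = √((2 + (129/2)*(-⅛)) - 39326) = √((2 - 129/16) - 39326) = √(-97/16 - 39326) = √(-629313/16) = I*√629313/4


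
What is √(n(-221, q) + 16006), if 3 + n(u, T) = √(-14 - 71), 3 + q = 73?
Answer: √(16003 + I*√85) ≈ 126.5 + 0.0364*I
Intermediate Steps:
q = 70 (q = -3 + 73 = 70)
n(u, T) = -3 + I*√85 (n(u, T) = -3 + √(-14 - 71) = -3 + √(-85) = -3 + I*√85)
√(n(-221, q) + 16006) = √((-3 + I*√85) + 16006) = √(16003 + I*√85)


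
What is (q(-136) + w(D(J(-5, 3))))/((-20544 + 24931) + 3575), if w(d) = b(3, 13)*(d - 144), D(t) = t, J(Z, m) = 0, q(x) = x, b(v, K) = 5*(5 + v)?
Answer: -2948/3981 ≈ -0.74052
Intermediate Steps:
b(v, K) = 25 + 5*v
w(d) = -5760 + 40*d (w(d) = (25 + 5*3)*(d - 144) = (25 + 15)*(-144 + d) = 40*(-144 + d) = -5760 + 40*d)
(q(-136) + w(D(J(-5, 3))))/((-20544 + 24931) + 3575) = (-136 + (-5760 + 40*0))/((-20544 + 24931) + 3575) = (-136 + (-5760 + 0))/(4387 + 3575) = (-136 - 5760)/7962 = -5896*1/7962 = -2948/3981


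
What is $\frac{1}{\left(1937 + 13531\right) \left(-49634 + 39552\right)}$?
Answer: $- \frac{1}{155948376} \approx -6.4124 \cdot 10^{-9}$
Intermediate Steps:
$\frac{1}{\left(1937 + 13531\right) \left(-49634 + 39552\right)} = \frac{1}{15468 \left(-10082\right)} = \frac{1}{-155948376} = - \frac{1}{155948376}$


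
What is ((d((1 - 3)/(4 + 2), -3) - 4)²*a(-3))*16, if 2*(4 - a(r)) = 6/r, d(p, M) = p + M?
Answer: 38720/9 ≈ 4302.2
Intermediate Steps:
d(p, M) = M + p
a(r) = 4 - 3/r
((d((1 - 3)/(4 + 2), -3) - 4)²*a(-3))*16 = (((-3 + (1 - 3)/(4 + 2)) - 4)²*(4 - 3/(-3)))*16 = (((-3 - 2/6) - 4)²*(4 - 3*(-⅓)))*16 = (((-3 - 2*⅙) - 4)²*(4 + 1))*16 = (((-3 - ⅓) - 4)²*5)*16 = ((-10/3 - 4)²*5)*16 = ((-22/3)²*5)*16 = ((484/9)*5)*16 = (2420/9)*16 = 38720/9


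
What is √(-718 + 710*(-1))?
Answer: 2*I*√357 ≈ 37.789*I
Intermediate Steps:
√(-718 + 710*(-1)) = √(-718 - 710) = √(-1428) = 2*I*√357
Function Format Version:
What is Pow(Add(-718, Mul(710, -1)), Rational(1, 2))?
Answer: Mul(2, I, Pow(357, Rational(1, 2))) ≈ Mul(37.789, I)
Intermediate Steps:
Pow(Add(-718, Mul(710, -1)), Rational(1, 2)) = Pow(Add(-718, -710), Rational(1, 2)) = Pow(-1428, Rational(1, 2)) = Mul(2, I, Pow(357, Rational(1, 2)))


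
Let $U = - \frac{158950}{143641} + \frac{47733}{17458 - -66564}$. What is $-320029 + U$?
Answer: $- \frac{3862437812640005}{12069004102} \approx -3.2003 \cdot 10^{5}$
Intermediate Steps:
$U = - \frac{6498881047}{12069004102}$ ($U = \left(-158950\right) \frac{1}{143641} + \frac{47733}{17458 + 66564} = - \frac{158950}{143641} + \frac{47733}{84022} = - \frac{6498881047}{12069004102} \approx -0.53848$)
$-320029 + U = -320029 - \frac{6498881047}{12069004102} = - \frac{3862437812640005}{12069004102}$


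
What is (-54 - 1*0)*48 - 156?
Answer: -2748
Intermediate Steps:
(-54 - 1*0)*48 - 156 = (-54 + 0)*48 - 156 = -54*48 - 156 = -2592 - 156 = -2748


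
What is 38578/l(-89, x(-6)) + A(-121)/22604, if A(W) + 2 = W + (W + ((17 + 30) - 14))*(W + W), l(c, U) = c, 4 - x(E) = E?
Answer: -870132715/2011756 ≈ -432.52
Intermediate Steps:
x(E) = 4 - E
A(W) = -2 + W + 2*W*(33 + W) (A(W) = -2 + (W + (W + ((17 + 30) - 14))*(W + W)) = -2 + (W + (W + (47 - 14))*(2*W)) = -2 + (W + (W + 33)*(2*W)) = -2 + (W + (33 + W)*(2*W)) = -2 + (W + 2*W*(33 + W)) = -2 + W + 2*W*(33 + W))
38578/l(-89, x(-6)) + A(-121)/22604 = 38578/(-89) + (-2 + 2*(-121)² + 67*(-121))/22604 = 38578*(-1/89) + (-2 + 2*14641 - 8107)*(1/22604) = -38578/89 + (-2 + 29282 - 8107)*(1/22604) = -38578/89 + 21173*(1/22604) = -38578/89 + 21173/22604 = -870132715/2011756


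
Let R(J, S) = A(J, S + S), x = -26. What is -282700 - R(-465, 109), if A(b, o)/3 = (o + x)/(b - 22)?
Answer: -137674324/487 ≈ -2.8270e+5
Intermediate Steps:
A(b, o) = 3*(-26 + o)/(-22 + b) (A(b, o) = 3*((o - 26)/(b - 22)) = 3*((-26 + o)/(-22 + b)) = 3*(-26 + o)/(-22 + b))
R(J, S) = 3*(-26 + 2*S)/(-22 + J) (R(J, S) = 3*(-26 + (S + S))/(-22 + J) = 3*(-26 + 2*S)/(-22 + J))
-282700 - R(-465, 109) = -282700 - 6*(-13 + 109)/(-22 - 465) = -282700 - 6*96/(-487) = -282700 - 6*(-1)*96/487 = -282700 - 1*(-576/487) = -282700 + 576/487 = -137674324/487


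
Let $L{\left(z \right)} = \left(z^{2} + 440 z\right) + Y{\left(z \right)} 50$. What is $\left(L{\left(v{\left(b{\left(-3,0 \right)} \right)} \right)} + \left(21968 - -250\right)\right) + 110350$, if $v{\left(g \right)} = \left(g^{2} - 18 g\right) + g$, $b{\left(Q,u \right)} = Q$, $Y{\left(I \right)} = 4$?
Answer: $162768$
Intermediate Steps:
$v{\left(g \right)} = g^{2} - 17 g$
$L{\left(z \right)} = 200 + z^{2} + 440 z$ ($L{\left(z \right)} = \left(z^{2} + 440 z\right) + 4 \cdot 50 = \left(z^{2} + 440 z\right) + 200 = 200 + z^{2} + 440 z$)
$\left(L{\left(v{\left(b{\left(-3,0 \right)} \right)} \right)} + \left(21968 - -250\right)\right) + 110350 = \left(\left(200 + \left(- 3 \left(-17 - 3\right)\right)^{2} + 440 \left(- 3 \left(-17 - 3\right)\right)\right) + \left(21968 - -250\right)\right) + 110350 = \left(\left(200 + \left(\left(-3\right) \left(-20\right)\right)^{2} + 440 \left(\left(-3\right) \left(-20\right)\right)\right) + \left(21968 + 250\right)\right) + 110350 = \left(\left(200 + 60^{2} + 440 \cdot 60\right) + 22218\right) + 110350 = \left(\left(200 + 3600 + 26400\right) + 22218\right) + 110350 = \left(30200 + 22218\right) + 110350 = 52418 + 110350 = 162768$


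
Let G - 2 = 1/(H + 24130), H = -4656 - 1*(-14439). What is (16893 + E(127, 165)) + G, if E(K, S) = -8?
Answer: 572688832/33913 ≈ 16887.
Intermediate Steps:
H = 9783 (H = -4656 + 14439 = 9783)
G = 67827/33913 (G = 2 + 1/(9783 + 24130) = 2 + 1/33913 = 67827/33913 ≈ 2.0000)
(16893 + E(127, 165)) + G = (16893 - 8) + 67827/33913 = 16885 + 67827/33913 = 572688832/33913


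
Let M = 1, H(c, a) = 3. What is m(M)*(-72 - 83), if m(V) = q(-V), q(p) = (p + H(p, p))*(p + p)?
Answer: 620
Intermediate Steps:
q(p) = 2*p*(3 + p) (q(p) = (p + 3)*(p + p) = (3 + p)*(2*p) = 2*p*(3 + p))
m(V) = -2*V*(3 - V) (m(V) = 2*(-V)*(3 - V) = -2*V*(3 - V))
m(M)*(-72 - 83) = (2*1*(-3 + 1))*(-72 - 83) = (2*1*(-2))*(-155) = -4*(-155) = 620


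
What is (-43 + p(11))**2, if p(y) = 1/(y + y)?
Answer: 893025/484 ≈ 1845.1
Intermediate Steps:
p(y) = 1/(2*y)
(-43 + p(11))**2 = (-43 + (1/2)/11)**2 = (-43 + (1/2)*(1/11))**2 = (-43 + 1/22)**2 = (-945/22)**2 = 893025/484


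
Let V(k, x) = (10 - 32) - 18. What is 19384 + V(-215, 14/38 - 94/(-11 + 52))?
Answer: 19344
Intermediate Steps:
V(k, x) = -40 (V(k, x) = -22 - 18 = -40)
19384 + V(-215, 14/38 - 94/(-11 + 52)) = 19384 - 40 = 19344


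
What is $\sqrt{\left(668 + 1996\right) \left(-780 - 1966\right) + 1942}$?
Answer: $i \sqrt{7313402} \approx 2704.3 i$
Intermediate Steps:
$\sqrt{\left(668 + 1996\right) \left(-780 - 1966\right) + 1942} = \sqrt{2664 \left(-780 - 1966\right) + 1942} = \sqrt{2664 \left(-2746\right) + 1942} = \sqrt{-7315344 + 1942} = \sqrt{-7313402} = i \sqrt{7313402}$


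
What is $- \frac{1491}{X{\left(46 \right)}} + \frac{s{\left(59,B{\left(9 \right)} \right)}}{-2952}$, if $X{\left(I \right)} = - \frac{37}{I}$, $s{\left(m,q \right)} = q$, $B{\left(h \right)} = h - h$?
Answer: $\frac{68586}{37} \approx 1853.7$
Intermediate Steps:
$B{\left(h \right)} = 0$
$- \frac{1491}{X{\left(46 \right)}} + \frac{s{\left(59,B{\left(9 \right)} \right)}}{-2952} = - \frac{1491}{\left(-37\right) \frac{1}{46}} + \frac{0}{-2952} = - \frac{1491}{\left(-37\right) \frac{1}{46}} + 0 \left(- \frac{1}{2952}\right) = - \frac{1491}{- \frac{37}{46}} + 0 = \left(-1491\right) \left(- \frac{46}{37}\right) + 0 = \frac{68586}{37} + 0 = \frac{68586}{37}$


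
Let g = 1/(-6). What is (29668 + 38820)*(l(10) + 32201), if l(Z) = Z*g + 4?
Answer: 6616625680/3 ≈ 2.2055e+9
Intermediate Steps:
g = -⅙ ≈ -0.16667
l(Z) = 4 - Z/6 (l(Z) = Z*(-⅙) + 4 = -Z/6 + 4 = 4 - Z/6)
(29668 + 38820)*(l(10) + 32201) = (29668 + 38820)*((4 - ⅙*10) + 32201) = 68488*((4 - 5/3) + 32201) = 68488*(7/3 + 32201) = 68488*(96610/3) = 6616625680/3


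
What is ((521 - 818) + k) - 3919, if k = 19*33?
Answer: -3589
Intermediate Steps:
k = 627
((521 - 818) + k) - 3919 = ((521 - 818) + 627) - 3919 = (-297 + 627) - 3919 = 330 - 3919 = -3589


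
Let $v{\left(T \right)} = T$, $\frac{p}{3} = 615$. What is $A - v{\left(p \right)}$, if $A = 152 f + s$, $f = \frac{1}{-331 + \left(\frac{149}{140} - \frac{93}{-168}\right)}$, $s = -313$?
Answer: $- \frac{199068426}{92227} \approx -2158.5$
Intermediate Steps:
$p = 1845$ ($p = 3 \cdot 615 = 1845$)
$f = - \frac{280}{92227}$ ($f = \frac{1}{-331 + \left(149 \cdot \frac{1}{140} - - \frac{31}{56}\right)} = \frac{1}{-331 + \left(\frac{149}{140} + \frac{31}{56}\right)} = \frac{1}{-331 + \frac{453}{280}} = \frac{1}{- \frac{92227}{280}} = - \frac{280}{92227} \approx -0.003036$)
$A = - \frac{28909611}{92227}$ ($A = 152 \left(- \frac{280}{92227}\right) - 313 = - \frac{42560}{92227} - 313 = - \frac{28909611}{92227} \approx -313.46$)
$A - v{\left(p \right)} = - \frac{28909611}{92227} - 1845 = - \frac{199068426}{92227}$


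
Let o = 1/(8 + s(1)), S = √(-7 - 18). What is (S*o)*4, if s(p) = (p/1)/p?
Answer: 20*I/9 ≈ 2.2222*I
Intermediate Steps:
s(p) = 1 (s(p) = (p*1)/p = p/p = 1)
S = 5*I (S = √(-25) = 5*I ≈ 5.0*I)
o = ⅑ (o = 1/(8 + 1) = 1/9 = ⅑ ≈ 0.11111)
(S*o)*4 = ((5*I)*(⅑))*4 = (5*I/9)*4 = 20*I/9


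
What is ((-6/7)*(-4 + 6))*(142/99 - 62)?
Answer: 23984/231 ≈ 103.83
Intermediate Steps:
((-6/7)*(-4 + 6))*(142/99 - 62) = (-6*⅐*2)*(142*(1/99) - 62) = (-6/7*2)*(142/99 - 62) = -12/7*(-5996/99) = 23984/231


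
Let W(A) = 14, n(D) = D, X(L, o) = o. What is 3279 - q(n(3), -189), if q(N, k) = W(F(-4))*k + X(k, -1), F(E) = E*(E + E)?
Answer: 5926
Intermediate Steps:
F(E) = 2*E² (F(E) = E*(2*E) = 2*E²)
q(N, k) = -1 + 14*k (q(N, k) = 14*k - 1 = -1 + 14*k)
3279 - q(n(3), -189) = 3279 - (-1 + 14*(-189)) = 3279 - (-1 - 2646) = 3279 - 1*(-2647) = 3279 + 2647 = 5926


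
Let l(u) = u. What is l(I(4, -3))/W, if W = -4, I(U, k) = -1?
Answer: ¼ ≈ 0.25000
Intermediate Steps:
l(I(4, -3))/W = -1/(-4) = -¼*(-1) = ¼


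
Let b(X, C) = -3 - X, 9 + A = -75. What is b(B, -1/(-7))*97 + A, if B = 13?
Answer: -1636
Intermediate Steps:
A = -84 (A = -9 - 75 = -84)
b(B, -1/(-7))*97 + A = (-3 - 1*13)*97 - 84 = (-3 - 13)*97 - 84 = -16*97 - 84 = -1552 - 84 = -1636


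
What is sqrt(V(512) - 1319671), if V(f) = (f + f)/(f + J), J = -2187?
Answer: I*sqrt(148100146583)/335 ≈ 1148.8*I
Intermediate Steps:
V(f) = 2*f/(-2187 + f) (V(f) = (f + f)/(f - 2187) = (2*f)/(-2187 + f) = 2*f/(-2187 + f))
sqrt(V(512) - 1319671) = sqrt(2*512/(-2187 + 512) - 1319671) = sqrt(2*512/(-1675) - 1319671) = sqrt(2*512*(-1/1675) - 1319671) = sqrt(-1024/1675 - 1319671) = sqrt(-2210449949/1675) = I*sqrt(148100146583)/335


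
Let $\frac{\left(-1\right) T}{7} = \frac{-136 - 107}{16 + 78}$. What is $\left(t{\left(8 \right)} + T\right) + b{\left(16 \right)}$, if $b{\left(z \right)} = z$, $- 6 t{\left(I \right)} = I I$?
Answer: $\frac{6607}{282} \approx 23.429$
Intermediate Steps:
$t{\left(I \right)} = - \frac{I^{2}}{6}$ ($t{\left(I \right)} = - \frac{I I}{6} = - \frac{I^{2}}{6}$)
$T = \frac{1701}{94}$ ($T = - 7 \frac{-136 - 107}{16 + 78} = - 7 \left(- \frac{243}{94}\right) = - 7 \left(\left(-243\right) \frac{1}{94}\right) = \left(-7\right) \left(- \frac{243}{94}\right) = \frac{1701}{94} \approx 18.096$)
$\left(t{\left(8 \right)} + T\right) + b{\left(16 \right)} = \left(- \frac{8^{2}}{6} + \frac{1701}{94}\right) + 16 = \left(\left(- \frac{1}{6}\right) 64 + \frac{1701}{94}\right) + 16 = \left(- \frac{32}{3} + \frac{1701}{94}\right) + 16 = \frac{2095}{282} + 16 = \frac{6607}{282}$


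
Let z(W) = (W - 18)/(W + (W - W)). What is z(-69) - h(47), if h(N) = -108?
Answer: 2513/23 ≈ 109.26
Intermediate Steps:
z(W) = (-18 + W)/W (z(W) = (-18 + W)/(W + 0) = (-18 + W)/W)
z(-69) - h(47) = (-18 - 69)/(-69) - 1*(-108) = -1/69*(-87) + 108 = 29/23 + 108 = 2513/23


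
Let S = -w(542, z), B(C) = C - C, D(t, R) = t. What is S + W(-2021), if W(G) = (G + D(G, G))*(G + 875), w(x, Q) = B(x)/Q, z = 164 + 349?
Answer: 4632132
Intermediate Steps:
z = 513
B(C) = 0
w(x, Q) = 0 (w(x, Q) = 0/Q = 0)
W(G) = 2*G*(875 + G) (W(G) = (G + G)*(G + 875) = (2*G)*(875 + G) = 2*G*(875 + G))
S = 0 (S = -1*0 = 0)
S + W(-2021) = 0 + 2*(-2021)*(875 - 2021) = 0 + 2*(-2021)*(-1146) = 0 + 4632132 = 4632132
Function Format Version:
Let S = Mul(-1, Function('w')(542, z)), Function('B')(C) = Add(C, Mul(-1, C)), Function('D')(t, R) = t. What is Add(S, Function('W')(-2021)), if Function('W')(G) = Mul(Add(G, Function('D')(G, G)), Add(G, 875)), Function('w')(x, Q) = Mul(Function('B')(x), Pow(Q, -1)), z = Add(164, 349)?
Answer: 4632132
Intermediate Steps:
z = 513
Function('B')(C) = 0
Function('w')(x, Q) = 0 (Function('w')(x, Q) = Mul(0, Pow(Q, -1)) = 0)
Function('W')(G) = Mul(2, G, Add(875, G)) (Function('W')(G) = Mul(Add(G, G), Add(G, 875)) = Mul(Mul(2, G), Add(875, G)) = Mul(2, G, Add(875, G)))
S = 0 (S = Mul(-1, 0) = 0)
Add(S, Function('W')(-2021)) = Add(0, Mul(2, -2021, Add(875, -2021))) = Add(0, Mul(2, -2021, -1146)) = Add(0, 4632132) = 4632132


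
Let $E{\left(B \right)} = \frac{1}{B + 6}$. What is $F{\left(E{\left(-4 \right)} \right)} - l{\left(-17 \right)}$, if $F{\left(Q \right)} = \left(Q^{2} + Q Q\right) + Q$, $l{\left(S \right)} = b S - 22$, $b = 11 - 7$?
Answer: $91$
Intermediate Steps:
$E{\left(B \right)} = \frac{1}{6 + B}$
$b = 4$ ($b = 11 - 7 = 4$)
$l{\left(S \right)} = -22 + 4 S$ ($l{\left(S \right)} = 4 S - 22 = -22 + 4 S$)
$F{\left(Q \right)} = Q + 2 Q^{2}$ ($F{\left(Q \right)} = \left(Q^{2} + Q^{2}\right) + Q = 2 Q^{2} + Q = Q + 2 Q^{2}$)
$F{\left(E{\left(-4 \right)} \right)} - l{\left(-17 \right)} = \frac{1 + \frac{2}{6 - 4}}{6 - 4} - \left(-22 + 4 \left(-17\right)\right) = \frac{1 + \frac{2}{2}}{2} - \left(-22 - 68\right) = \frac{1 + 2 \cdot \frac{1}{2}}{2} - -90 = \frac{1 + 1}{2} + 90 = \frac{1}{2} \cdot 2 + 90 = 1 + 90 = 91$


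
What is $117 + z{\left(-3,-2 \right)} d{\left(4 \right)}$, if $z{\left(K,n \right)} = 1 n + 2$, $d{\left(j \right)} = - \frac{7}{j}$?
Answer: $117$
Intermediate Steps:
$z{\left(K,n \right)} = 2 + n$ ($z{\left(K,n \right)} = n + 2 = 2 + n$)
$117 + z{\left(-3,-2 \right)} d{\left(4 \right)} = 117 + \left(2 - 2\right) \left(- \frac{7}{4}\right) = 117 + 0 \left(\left(-7\right) \frac{1}{4}\right) = 117 + 0 \left(- \frac{7}{4}\right) = 117 + 0 = 117$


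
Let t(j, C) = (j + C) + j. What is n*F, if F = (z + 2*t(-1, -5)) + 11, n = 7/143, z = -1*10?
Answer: -7/11 ≈ -0.63636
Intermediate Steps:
t(j, C) = C + 2*j (t(j, C) = (C + j) + j = C + 2*j)
z = -10
n = 7/143 (n = 7*(1/143) = 7/143 ≈ 0.048951)
F = -13 (F = (-10 + 2*(-5 + 2*(-1))) + 11 = (-10 + 2*(-5 - 2)) + 11 = (-10 + 2*(-7)) + 11 = (-10 - 14) + 11 = -24 + 11 = -13)
n*F = (7/143)*(-13) = -7/11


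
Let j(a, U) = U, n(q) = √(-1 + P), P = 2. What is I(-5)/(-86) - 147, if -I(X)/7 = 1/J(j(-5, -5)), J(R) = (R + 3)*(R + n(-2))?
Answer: -101129/688 ≈ -146.99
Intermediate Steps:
n(q) = 1 (n(q) = √(-1 + 2) = √1 = 1)
J(R) = (1 + R)*(3 + R) (J(R) = (R + 3)*(R + 1) = (3 + R)*(1 + R) = (1 + R)*(3 + R))
I(X) = -7/8 (I(X) = -7/(3 + (-5)² + 4*(-5)) = -7/(3 + 25 - 20) = -7/8)
I(-5)/(-86) - 147 = -7/8/(-86) - 147 = -1/86*(-7/8) - 147 = 7/688 - 147 = -101129/688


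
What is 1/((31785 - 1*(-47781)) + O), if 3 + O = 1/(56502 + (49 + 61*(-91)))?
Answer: 51000/4057713001 ≈ 1.2569e-5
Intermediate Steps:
O = -152999/51000 (O = -3 + 1/(56502 + (49 + 61*(-91))) = -3 + 1/(56502 + (49 - 5551)) = -3 + 1/(56502 - 5502) = -3 + 1/51000 = -152999/51000 ≈ -3.0000)
1/((31785 - 1*(-47781)) + O) = 1/((31785 - 1*(-47781)) - 152999/51000) = 1/((31785 + 47781) - 152999/51000) = 1/(79566 - 152999/51000) = 1/(4057713001/51000) = 51000/4057713001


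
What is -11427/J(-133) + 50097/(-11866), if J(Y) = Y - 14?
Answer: 42742841/581434 ≈ 73.513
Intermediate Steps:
J(Y) = -14 + Y
-11427/J(-133) + 50097/(-11866) = -11427/(-14 - 133) + 50097/(-11866) = -11427/(-147) + 50097*(-1/11866) = -11427*(-1/147) - 50097/11866 = 3809/49 - 50097/11866 = 42742841/581434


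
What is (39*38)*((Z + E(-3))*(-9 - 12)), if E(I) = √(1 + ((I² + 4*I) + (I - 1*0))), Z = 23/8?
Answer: -357903/4 - 31122*I*√5 ≈ -89476.0 - 69591.0*I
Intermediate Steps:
Z = 23/8 (Z = 23*(⅛) = 23/8 ≈ 2.8750)
E(I) = √(1 + I² + 5*I) (E(I) = √(1 + ((I² + 4*I) + (I + 0))) = √(1 + ((I² + 4*I) + I)) = √(1 + (I² + 5*I)) = √(1 + I² + 5*I))
(39*38)*((Z + E(-3))*(-9 - 12)) = (39*38)*((23/8 + √(1 + (-3)² + 5*(-3)))*(-9 - 12)) = 1482*((23/8 + √(1 + 9 - 15))*(-21)) = 1482*((23/8 + √(-5))*(-21)) = 1482*((23/8 + I*√5)*(-21)) = 1482*(-483/8 - 21*I*√5) = -357903/4 - 31122*I*√5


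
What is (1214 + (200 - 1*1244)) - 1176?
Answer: -1006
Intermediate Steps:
(1214 + (200 - 1*1244)) - 1176 = (1214 + (200 - 1244)) - 1176 = (1214 - 1044) - 1176 = 170 - 1176 = -1006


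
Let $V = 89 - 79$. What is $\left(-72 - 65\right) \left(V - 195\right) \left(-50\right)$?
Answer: $-1267250$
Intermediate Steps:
$V = 10$ ($V = 89 - 79 = 10$)
$\left(-72 - 65\right) \left(V - 195\right) \left(-50\right) = \left(-72 - 65\right) \left(10 - 195\right) \left(-50\right) = \left(-137\right) \left(-185\right) \left(-50\right) = 25345 \left(-50\right) = -1267250$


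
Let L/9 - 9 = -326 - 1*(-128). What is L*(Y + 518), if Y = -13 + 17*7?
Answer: -1061424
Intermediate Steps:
Y = 106 (Y = -13 + 119 = 106)
L = -1701 (L = 81 + 9*(-326 - 1*(-128)) = 81 + 9*(-326 + 128) = 81 + 9*(-198) = 81 - 1782 = -1701)
L*(Y + 518) = -1701*(106 + 518) = -1701*624 = -1061424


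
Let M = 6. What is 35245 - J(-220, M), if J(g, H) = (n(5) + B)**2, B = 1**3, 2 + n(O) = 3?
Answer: 35241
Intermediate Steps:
n(O) = 1 (n(O) = -2 + 3 = 1)
B = 1
J(g, H) = 4 (J(g, H) = (1 + 1)**2 = 2**2 = 4)
35245 - J(-220, M) = 35245 - 1*4 = 35245 - 4 = 35241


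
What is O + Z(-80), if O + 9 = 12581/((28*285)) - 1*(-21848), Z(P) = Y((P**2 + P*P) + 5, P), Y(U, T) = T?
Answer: 173649401/7980 ≈ 21761.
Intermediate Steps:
Z(P) = P
O = 174287801/7980 (O = -9 + (12581/((28*285)) - 1*(-21848)) = -9 + (12581/7980 + 21848) = -9 + 174359621/7980 = 174287801/7980 ≈ 21841.)
O + Z(-80) = 174287801/7980 - 80 = 173649401/7980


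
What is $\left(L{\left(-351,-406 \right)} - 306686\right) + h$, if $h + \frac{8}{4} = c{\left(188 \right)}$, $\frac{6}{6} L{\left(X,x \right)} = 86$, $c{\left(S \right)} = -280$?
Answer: $-306882$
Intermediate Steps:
$L{\left(X,x \right)} = 86$
$h = -282$ ($h = -2 - 280 = -282$)
$\left(L{\left(-351,-406 \right)} - 306686\right) + h = \left(86 - 306686\right) - 282 = -306600 - 282 = -306882$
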